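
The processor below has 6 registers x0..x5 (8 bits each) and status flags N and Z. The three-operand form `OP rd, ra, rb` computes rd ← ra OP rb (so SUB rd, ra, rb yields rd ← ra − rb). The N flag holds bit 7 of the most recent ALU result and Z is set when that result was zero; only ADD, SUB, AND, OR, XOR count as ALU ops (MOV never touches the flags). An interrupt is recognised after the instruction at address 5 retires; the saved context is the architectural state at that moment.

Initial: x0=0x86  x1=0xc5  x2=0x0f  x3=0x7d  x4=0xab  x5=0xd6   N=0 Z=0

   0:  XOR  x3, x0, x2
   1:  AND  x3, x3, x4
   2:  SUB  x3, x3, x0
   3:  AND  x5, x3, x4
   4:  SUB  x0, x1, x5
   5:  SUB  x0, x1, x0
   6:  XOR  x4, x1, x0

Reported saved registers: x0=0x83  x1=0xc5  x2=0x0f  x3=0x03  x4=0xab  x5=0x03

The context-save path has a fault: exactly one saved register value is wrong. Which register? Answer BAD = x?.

after  0: x0=0x86 x1=0xc5 x2=0x0f x3=0x89 x4=0xab x5=0xd6  N=1 Z=0
after  1: x0=0x86 x1=0xc5 x2=0x0f x3=0x89 x4=0xab x5=0xd6  N=1 Z=0
after  2: x0=0x86 x1=0xc5 x2=0x0f x3=0x03 x4=0xab x5=0xd6  N=0 Z=0
after  3: x0=0x86 x1=0xc5 x2=0x0f x3=0x03 x4=0xab x5=0x03  N=0 Z=0
after  4: x0=0xc2 x1=0xc5 x2=0x0f x3=0x03 x4=0xab x5=0x03  N=1 Z=0
after  5: x0=0x03 x1=0xc5 x2=0x0f x3=0x03 x4=0xab x5=0x03  N=0 Z=0
-- IRQ taken; context saved, return-PC = 6 --
mismatch: x0: reported 0x83 vs actual 0x03

BAD = x0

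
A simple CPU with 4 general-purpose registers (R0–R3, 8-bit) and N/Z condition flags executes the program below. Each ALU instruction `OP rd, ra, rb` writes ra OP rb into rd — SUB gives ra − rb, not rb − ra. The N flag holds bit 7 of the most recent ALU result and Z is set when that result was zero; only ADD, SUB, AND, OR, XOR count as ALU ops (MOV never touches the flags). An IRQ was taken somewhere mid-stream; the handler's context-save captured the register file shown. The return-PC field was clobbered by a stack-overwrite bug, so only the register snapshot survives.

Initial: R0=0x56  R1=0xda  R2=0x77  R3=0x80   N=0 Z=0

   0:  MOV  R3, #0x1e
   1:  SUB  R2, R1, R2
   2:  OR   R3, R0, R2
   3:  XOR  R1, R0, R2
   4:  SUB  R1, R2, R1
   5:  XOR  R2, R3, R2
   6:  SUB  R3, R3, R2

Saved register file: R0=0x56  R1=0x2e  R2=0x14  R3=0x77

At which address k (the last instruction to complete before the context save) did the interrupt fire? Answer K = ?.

after  0: R0=0x56 R1=0xda R2=0x77 R3=0x1e  N=0 Z=0
after  1: R0=0x56 R1=0xda R2=0x63 R3=0x1e  N=0 Z=0
after  2: R0=0x56 R1=0xda R2=0x63 R3=0x77  N=0 Z=0
after  3: R0=0x56 R1=0x35 R2=0x63 R3=0x77  N=0 Z=0
after  4: R0=0x56 R1=0x2e R2=0x63 R3=0x77  N=0 Z=0
after  5: R0=0x56 R1=0x2e R2=0x14 R3=0x77  N=0 Z=0
-- IRQ taken; context saved, return-PC = 6 --

K = 5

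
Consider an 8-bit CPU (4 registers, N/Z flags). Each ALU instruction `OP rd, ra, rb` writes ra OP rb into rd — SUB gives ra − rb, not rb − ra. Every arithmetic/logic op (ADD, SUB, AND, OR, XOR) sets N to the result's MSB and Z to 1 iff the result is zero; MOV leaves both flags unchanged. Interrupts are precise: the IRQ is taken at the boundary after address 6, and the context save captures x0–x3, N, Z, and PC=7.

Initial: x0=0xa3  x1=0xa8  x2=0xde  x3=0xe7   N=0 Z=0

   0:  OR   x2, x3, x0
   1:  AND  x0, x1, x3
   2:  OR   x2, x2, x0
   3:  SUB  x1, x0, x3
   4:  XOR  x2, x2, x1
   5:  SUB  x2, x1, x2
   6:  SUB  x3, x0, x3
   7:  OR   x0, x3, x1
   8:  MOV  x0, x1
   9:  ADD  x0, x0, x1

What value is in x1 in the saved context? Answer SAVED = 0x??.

SAVED = 0xb9

after  0: x0=0xa3 x1=0xa8 x2=0xe7 x3=0xe7  N=1 Z=0
after  1: x0=0xa0 x1=0xa8 x2=0xe7 x3=0xe7  N=1 Z=0
after  2: x0=0xa0 x1=0xa8 x2=0xe7 x3=0xe7  N=1 Z=0
after  3: x0=0xa0 x1=0xb9 x2=0xe7 x3=0xe7  N=1 Z=0
after  4: x0=0xa0 x1=0xb9 x2=0x5e x3=0xe7  N=0 Z=0
after  5: x0=0xa0 x1=0xb9 x2=0x5b x3=0xe7  N=0 Z=0
after  6: x0=0xa0 x1=0xb9 x2=0x5b x3=0xb9  N=1 Z=0
-- IRQ taken; context saved, return-PC = 7 --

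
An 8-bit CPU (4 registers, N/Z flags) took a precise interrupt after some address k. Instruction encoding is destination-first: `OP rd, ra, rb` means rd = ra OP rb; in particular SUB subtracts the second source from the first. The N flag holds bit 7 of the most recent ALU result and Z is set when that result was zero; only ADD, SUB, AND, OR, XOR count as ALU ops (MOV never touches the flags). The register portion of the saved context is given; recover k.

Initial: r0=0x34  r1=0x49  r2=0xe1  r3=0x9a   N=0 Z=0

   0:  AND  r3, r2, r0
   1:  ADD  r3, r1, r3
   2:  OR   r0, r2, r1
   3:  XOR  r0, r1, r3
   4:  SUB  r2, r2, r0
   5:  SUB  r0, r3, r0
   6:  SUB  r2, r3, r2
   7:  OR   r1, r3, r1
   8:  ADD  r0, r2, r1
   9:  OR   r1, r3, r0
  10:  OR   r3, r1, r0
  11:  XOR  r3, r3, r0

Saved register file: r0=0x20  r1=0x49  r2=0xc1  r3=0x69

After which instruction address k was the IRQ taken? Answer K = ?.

after  0: r0=0x34 r1=0x49 r2=0xe1 r3=0x20  N=0 Z=0
after  1: r0=0x34 r1=0x49 r2=0xe1 r3=0x69  N=0 Z=0
after  2: r0=0xe9 r1=0x49 r2=0xe1 r3=0x69  N=1 Z=0
after  3: r0=0x20 r1=0x49 r2=0xe1 r3=0x69  N=0 Z=0
after  4: r0=0x20 r1=0x49 r2=0xc1 r3=0x69  N=1 Z=0
-- IRQ taken; context saved, return-PC = 5 --

K = 4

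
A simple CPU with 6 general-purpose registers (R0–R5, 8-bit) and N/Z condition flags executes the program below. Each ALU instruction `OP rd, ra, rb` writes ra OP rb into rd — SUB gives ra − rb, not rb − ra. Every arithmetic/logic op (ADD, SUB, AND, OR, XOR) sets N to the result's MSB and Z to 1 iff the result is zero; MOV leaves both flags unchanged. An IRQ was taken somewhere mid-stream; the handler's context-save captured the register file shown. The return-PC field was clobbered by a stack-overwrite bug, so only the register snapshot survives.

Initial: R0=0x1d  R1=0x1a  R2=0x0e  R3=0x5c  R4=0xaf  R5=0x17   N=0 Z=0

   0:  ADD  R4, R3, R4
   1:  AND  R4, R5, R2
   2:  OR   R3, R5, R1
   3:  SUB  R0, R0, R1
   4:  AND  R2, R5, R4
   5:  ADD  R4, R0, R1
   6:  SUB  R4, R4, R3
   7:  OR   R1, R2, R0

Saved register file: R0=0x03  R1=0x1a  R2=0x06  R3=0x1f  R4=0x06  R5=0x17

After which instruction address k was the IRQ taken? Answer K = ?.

K = 4

after  0: R0=0x1d R1=0x1a R2=0x0e R3=0x5c R4=0x0b R5=0x17  N=0 Z=0
after  1: R0=0x1d R1=0x1a R2=0x0e R3=0x5c R4=0x06 R5=0x17  N=0 Z=0
after  2: R0=0x1d R1=0x1a R2=0x0e R3=0x1f R4=0x06 R5=0x17  N=0 Z=0
after  3: R0=0x03 R1=0x1a R2=0x0e R3=0x1f R4=0x06 R5=0x17  N=0 Z=0
after  4: R0=0x03 R1=0x1a R2=0x06 R3=0x1f R4=0x06 R5=0x17  N=0 Z=0
-- IRQ taken; context saved, return-PC = 5 --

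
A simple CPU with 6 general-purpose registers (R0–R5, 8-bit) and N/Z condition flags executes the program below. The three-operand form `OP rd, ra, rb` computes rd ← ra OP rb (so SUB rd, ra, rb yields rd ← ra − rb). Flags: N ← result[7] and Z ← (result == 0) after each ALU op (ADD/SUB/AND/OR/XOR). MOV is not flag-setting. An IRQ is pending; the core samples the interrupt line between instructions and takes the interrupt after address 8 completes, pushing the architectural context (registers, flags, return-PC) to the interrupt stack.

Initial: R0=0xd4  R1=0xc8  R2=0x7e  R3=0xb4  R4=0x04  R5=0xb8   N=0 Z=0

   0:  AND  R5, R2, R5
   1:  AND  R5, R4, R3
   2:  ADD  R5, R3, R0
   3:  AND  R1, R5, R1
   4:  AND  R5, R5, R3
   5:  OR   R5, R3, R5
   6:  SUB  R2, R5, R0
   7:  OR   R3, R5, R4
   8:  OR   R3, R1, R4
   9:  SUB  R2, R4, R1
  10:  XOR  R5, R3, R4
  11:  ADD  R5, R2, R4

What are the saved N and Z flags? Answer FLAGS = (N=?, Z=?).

after  0: R0=0xd4 R1=0xc8 R2=0x7e R3=0xb4 R4=0x04 R5=0x38  N=0 Z=0
after  1: R0=0xd4 R1=0xc8 R2=0x7e R3=0xb4 R4=0x04 R5=0x04  N=0 Z=0
after  2: R0=0xd4 R1=0xc8 R2=0x7e R3=0xb4 R4=0x04 R5=0x88  N=1 Z=0
after  3: R0=0xd4 R1=0x88 R2=0x7e R3=0xb4 R4=0x04 R5=0x88  N=1 Z=0
after  4: R0=0xd4 R1=0x88 R2=0x7e R3=0xb4 R4=0x04 R5=0x80  N=1 Z=0
after  5: R0=0xd4 R1=0x88 R2=0x7e R3=0xb4 R4=0x04 R5=0xb4  N=1 Z=0
after  6: R0=0xd4 R1=0x88 R2=0xe0 R3=0xb4 R4=0x04 R5=0xb4  N=1 Z=0
after  7: R0=0xd4 R1=0x88 R2=0xe0 R3=0xb4 R4=0x04 R5=0xb4  N=1 Z=0
after  8: R0=0xd4 R1=0x88 R2=0xe0 R3=0x8c R4=0x04 R5=0xb4  N=1 Z=0
-- IRQ taken; context saved, return-PC = 9 --

FLAGS = (N=1, Z=0)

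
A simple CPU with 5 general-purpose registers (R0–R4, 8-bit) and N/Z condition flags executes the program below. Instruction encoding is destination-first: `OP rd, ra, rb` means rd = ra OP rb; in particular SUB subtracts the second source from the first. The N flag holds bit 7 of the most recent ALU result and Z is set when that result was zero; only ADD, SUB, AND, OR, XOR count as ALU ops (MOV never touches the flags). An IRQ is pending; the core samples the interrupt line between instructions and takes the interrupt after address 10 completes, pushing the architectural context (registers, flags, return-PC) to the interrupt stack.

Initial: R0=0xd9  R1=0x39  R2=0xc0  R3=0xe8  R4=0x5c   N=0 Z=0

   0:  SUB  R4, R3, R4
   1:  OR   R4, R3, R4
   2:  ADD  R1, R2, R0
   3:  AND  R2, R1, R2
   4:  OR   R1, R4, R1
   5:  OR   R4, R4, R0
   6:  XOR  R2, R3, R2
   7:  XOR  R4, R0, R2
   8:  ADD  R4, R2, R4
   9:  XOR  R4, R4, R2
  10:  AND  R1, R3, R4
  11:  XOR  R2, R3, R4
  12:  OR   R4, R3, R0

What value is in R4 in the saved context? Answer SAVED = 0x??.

SAVED = 0x71

after  0: R0=0xd9 R1=0x39 R2=0xc0 R3=0xe8 R4=0x8c  N=1 Z=0
after  1: R0=0xd9 R1=0x39 R2=0xc0 R3=0xe8 R4=0xec  N=1 Z=0
after  2: R0=0xd9 R1=0x99 R2=0xc0 R3=0xe8 R4=0xec  N=1 Z=0
after  3: R0=0xd9 R1=0x99 R2=0x80 R3=0xe8 R4=0xec  N=1 Z=0
after  4: R0=0xd9 R1=0xfd R2=0x80 R3=0xe8 R4=0xec  N=1 Z=0
after  5: R0=0xd9 R1=0xfd R2=0x80 R3=0xe8 R4=0xfd  N=1 Z=0
after  6: R0=0xd9 R1=0xfd R2=0x68 R3=0xe8 R4=0xfd  N=0 Z=0
after  7: R0=0xd9 R1=0xfd R2=0x68 R3=0xe8 R4=0xb1  N=1 Z=0
after  8: R0=0xd9 R1=0xfd R2=0x68 R3=0xe8 R4=0x19  N=0 Z=0
after  9: R0=0xd9 R1=0xfd R2=0x68 R3=0xe8 R4=0x71  N=0 Z=0
after 10: R0=0xd9 R1=0x60 R2=0x68 R3=0xe8 R4=0x71  N=0 Z=0
-- IRQ taken; context saved, return-PC = 11 --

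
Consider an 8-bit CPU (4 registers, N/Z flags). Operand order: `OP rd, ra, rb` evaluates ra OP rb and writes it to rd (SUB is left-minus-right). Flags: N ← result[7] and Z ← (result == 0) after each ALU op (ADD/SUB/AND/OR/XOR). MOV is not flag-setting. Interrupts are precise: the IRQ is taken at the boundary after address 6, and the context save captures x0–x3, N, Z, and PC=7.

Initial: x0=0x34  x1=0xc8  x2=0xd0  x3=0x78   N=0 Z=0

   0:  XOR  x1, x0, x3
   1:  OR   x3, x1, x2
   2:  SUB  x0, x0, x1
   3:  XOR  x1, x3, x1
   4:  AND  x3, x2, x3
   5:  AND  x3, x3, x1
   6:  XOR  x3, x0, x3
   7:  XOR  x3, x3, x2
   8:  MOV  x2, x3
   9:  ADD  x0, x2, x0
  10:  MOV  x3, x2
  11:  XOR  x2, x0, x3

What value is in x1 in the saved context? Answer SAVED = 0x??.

after  0: x0=0x34 x1=0x4c x2=0xd0 x3=0x78  N=0 Z=0
after  1: x0=0x34 x1=0x4c x2=0xd0 x3=0xdc  N=1 Z=0
after  2: x0=0xe8 x1=0x4c x2=0xd0 x3=0xdc  N=1 Z=0
after  3: x0=0xe8 x1=0x90 x2=0xd0 x3=0xdc  N=1 Z=0
after  4: x0=0xe8 x1=0x90 x2=0xd0 x3=0xd0  N=1 Z=0
after  5: x0=0xe8 x1=0x90 x2=0xd0 x3=0x90  N=1 Z=0
after  6: x0=0xe8 x1=0x90 x2=0xd0 x3=0x78  N=0 Z=0
-- IRQ taken; context saved, return-PC = 7 --

SAVED = 0x90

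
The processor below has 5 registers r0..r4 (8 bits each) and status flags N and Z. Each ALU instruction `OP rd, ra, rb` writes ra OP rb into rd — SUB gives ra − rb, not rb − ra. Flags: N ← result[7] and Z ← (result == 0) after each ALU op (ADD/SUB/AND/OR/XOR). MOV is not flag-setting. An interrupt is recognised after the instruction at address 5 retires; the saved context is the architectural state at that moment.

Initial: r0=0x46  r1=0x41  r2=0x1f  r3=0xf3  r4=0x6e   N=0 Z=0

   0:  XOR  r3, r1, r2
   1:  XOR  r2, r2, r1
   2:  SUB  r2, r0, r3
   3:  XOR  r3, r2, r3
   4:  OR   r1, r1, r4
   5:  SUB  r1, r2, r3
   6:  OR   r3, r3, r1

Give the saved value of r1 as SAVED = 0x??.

SAVED = 0x32

after  0: r0=0x46 r1=0x41 r2=0x1f r3=0x5e r4=0x6e  N=0 Z=0
after  1: r0=0x46 r1=0x41 r2=0x5e r3=0x5e r4=0x6e  N=0 Z=0
after  2: r0=0x46 r1=0x41 r2=0xe8 r3=0x5e r4=0x6e  N=1 Z=0
after  3: r0=0x46 r1=0x41 r2=0xe8 r3=0xb6 r4=0x6e  N=1 Z=0
after  4: r0=0x46 r1=0x6f r2=0xe8 r3=0xb6 r4=0x6e  N=0 Z=0
after  5: r0=0x46 r1=0x32 r2=0xe8 r3=0xb6 r4=0x6e  N=0 Z=0
-- IRQ taken; context saved, return-PC = 6 --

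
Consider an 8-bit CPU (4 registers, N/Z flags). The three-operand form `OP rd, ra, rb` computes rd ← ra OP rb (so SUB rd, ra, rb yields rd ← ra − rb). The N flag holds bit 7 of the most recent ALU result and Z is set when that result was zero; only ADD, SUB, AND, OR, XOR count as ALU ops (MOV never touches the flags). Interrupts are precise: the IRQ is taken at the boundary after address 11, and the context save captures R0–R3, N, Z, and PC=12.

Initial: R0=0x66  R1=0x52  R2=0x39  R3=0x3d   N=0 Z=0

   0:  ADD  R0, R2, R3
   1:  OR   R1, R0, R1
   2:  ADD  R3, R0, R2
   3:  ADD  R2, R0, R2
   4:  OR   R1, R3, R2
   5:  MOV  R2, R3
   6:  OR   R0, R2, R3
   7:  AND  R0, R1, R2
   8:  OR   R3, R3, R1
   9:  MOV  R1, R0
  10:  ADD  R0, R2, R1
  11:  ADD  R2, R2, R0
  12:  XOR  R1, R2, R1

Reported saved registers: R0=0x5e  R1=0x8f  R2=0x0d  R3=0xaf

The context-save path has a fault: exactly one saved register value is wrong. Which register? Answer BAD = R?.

after  0: R0=0x76 R1=0x52 R2=0x39 R3=0x3d  N=0 Z=0
after  1: R0=0x76 R1=0x76 R2=0x39 R3=0x3d  N=0 Z=0
after  2: R0=0x76 R1=0x76 R2=0x39 R3=0xaf  N=1 Z=0
after  3: R0=0x76 R1=0x76 R2=0xaf R3=0xaf  N=1 Z=0
after  4: R0=0x76 R1=0xaf R2=0xaf R3=0xaf  N=1 Z=0
after  5: R0=0x76 R1=0xaf R2=0xaf R3=0xaf  N=1 Z=0
after  6: R0=0xaf R1=0xaf R2=0xaf R3=0xaf  N=1 Z=0
after  7: R0=0xaf R1=0xaf R2=0xaf R3=0xaf  N=1 Z=0
after  8: R0=0xaf R1=0xaf R2=0xaf R3=0xaf  N=1 Z=0
after  9: R0=0xaf R1=0xaf R2=0xaf R3=0xaf  N=1 Z=0
after 10: R0=0x5e R1=0xaf R2=0xaf R3=0xaf  N=0 Z=0
after 11: R0=0x5e R1=0xaf R2=0x0d R3=0xaf  N=0 Z=0
-- IRQ taken; context saved, return-PC = 12 --
mismatch: R1: reported 0x8f vs actual 0xaf

BAD = R1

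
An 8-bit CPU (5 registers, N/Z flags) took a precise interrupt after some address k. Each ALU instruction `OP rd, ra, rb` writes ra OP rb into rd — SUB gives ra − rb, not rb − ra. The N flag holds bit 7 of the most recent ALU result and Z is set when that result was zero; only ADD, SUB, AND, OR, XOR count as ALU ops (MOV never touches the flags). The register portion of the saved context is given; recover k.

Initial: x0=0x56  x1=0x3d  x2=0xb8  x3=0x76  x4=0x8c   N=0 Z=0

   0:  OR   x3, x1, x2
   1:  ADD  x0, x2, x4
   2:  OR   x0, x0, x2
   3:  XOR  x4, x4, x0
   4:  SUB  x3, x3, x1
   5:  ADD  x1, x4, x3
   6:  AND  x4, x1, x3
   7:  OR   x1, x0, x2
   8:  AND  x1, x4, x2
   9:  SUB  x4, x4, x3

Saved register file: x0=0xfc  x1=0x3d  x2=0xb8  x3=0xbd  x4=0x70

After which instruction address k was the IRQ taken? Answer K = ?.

after  0: x0=0x56 x1=0x3d x2=0xb8 x3=0xbd x4=0x8c  N=1 Z=0
after  1: x0=0x44 x1=0x3d x2=0xb8 x3=0xbd x4=0x8c  N=0 Z=0
after  2: x0=0xfc x1=0x3d x2=0xb8 x3=0xbd x4=0x8c  N=1 Z=0
after  3: x0=0xfc x1=0x3d x2=0xb8 x3=0xbd x4=0x70  N=0 Z=0
-- IRQ taken; context saved, return-PC = 4 --

K = 3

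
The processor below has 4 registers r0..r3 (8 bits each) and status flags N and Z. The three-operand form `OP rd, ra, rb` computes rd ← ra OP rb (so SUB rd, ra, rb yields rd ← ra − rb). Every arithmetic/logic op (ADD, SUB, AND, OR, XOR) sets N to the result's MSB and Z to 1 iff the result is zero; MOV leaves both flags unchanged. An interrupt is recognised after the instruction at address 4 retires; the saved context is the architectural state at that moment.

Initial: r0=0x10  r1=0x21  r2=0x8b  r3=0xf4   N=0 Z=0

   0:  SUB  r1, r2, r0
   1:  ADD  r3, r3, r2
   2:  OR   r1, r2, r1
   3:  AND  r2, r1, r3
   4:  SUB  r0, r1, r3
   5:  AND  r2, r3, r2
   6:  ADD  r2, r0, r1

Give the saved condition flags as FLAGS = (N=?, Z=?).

after  0: r0=0x10 r1=0x7b r2=0x8b r3=0xf4  N=0 Z=0
after  1: r0=0x10 r1=0x7b r2=0x8b r3=0x7f  N=0 Z=0
after  2: r0=0x10 r1=0xfb r2=0x8b r3=0x7f  N=1 Z=0
after  3: r0=0x10 r1=0xfb r2=0x7b r3=0x7f  N=0 Z=0
after  4: r0=0x7c r1=0xfb r2=0x7b r3=0x7f  N=0 Z=0
-- IRQ taken; context saved, return-PC = 5 --

FLAGS = (N=0, Z=0)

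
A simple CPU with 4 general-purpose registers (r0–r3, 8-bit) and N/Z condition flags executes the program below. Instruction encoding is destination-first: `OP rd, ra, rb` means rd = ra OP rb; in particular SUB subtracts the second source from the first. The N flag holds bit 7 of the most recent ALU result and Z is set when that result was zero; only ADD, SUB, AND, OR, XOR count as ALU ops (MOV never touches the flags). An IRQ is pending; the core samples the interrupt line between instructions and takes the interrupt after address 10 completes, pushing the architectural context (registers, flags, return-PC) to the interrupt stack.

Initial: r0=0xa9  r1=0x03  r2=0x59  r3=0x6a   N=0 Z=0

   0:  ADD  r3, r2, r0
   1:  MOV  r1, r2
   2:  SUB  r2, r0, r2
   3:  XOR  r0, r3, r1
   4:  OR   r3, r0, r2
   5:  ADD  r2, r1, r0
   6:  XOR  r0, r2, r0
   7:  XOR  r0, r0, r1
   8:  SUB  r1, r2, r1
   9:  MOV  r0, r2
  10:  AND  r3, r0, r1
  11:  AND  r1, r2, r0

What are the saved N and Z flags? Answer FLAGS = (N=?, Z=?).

after  0: r0=0xa9 r1=0x03 r2=0x59 r3=0x02  N=0 Z=0
after  1: r0=0xa9 r1=0x59 r2=0x59 r3=0x02  N=0 Z=0
after  2: r0=0xa9 r1=0x59 r2=0x50 r3=0x02  N=0 Z=0
after  3: r0=0x5b r1=0x59 r2=0x50 r3=0x02  N=0 Z=0
after  4: r0=0x5b r1=0x59 r2=0x50 r3=0x5b  N=0 Z=0
after  5: r0=0x5b r1=0x59 r2=0xb4 r3=0x5b  N=1 Z=0
after  6: r0=0xef r1=0x59 r2=0xb4 r3=0x5b  N=1 Z=0
after  7: r0=0xb6 r1=0x59 r2=0xb4 r3=0x5b  N=1 Z=0
after  8: r0=0xb6 r1=0x5b r2=0xb4 r3=0x5b  N=0 Z=0
after  9: r0=0xb4 r1=0x5b r2=0xb4 r3=0x5b  N=0 Z=0
after 10: r0=0xb4 r1=0x5b r2=0xb4 r3=0x10  N=0 Z=0
-- IRQ taken; context saved, return-PC = 11 --

FLAGS = (N=0, Z=0)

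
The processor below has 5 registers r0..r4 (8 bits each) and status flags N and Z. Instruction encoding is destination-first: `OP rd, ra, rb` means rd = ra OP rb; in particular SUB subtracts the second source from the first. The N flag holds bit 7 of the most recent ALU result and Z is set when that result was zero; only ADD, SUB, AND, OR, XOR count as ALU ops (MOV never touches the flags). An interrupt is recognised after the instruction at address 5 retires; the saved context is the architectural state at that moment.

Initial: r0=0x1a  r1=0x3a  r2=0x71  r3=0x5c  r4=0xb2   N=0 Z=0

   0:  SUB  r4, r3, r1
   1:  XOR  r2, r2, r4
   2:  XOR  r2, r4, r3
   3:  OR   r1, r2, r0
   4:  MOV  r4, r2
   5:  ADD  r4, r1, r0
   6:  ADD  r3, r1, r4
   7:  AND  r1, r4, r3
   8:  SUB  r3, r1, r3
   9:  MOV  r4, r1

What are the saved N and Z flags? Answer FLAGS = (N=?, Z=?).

after  0: r0=0x1a r1=0x3a r2=0x71 r3=0x5c r4=0x22  N=0 Z=0
after  1: r0=0x1a r1=0x3a r2=0x53 r3=0x5c r4=0x22  N=0 Z=0
after  2: r0=0x1a r1=0x3a r2=0x7e r3=0x5c r4=0x22  N=0 Z=0
after  3: r0=0x1a r1=0x7e r2=0x7e r3=0x5c r4=0x22  N=0 Z=0
after  4: r0=0x1a r1=0x7e r2=0x7e r3=0x5c r4=0x7e  N=0 Z=0
after  5: r0=0x1a r1=0x7e r2=0x7e r3=0x5c r4=0x98  N=1 Z=0
-- IRQ taken; context saved, return-PC = 6 --

FLAGS = (N=1, Z=0)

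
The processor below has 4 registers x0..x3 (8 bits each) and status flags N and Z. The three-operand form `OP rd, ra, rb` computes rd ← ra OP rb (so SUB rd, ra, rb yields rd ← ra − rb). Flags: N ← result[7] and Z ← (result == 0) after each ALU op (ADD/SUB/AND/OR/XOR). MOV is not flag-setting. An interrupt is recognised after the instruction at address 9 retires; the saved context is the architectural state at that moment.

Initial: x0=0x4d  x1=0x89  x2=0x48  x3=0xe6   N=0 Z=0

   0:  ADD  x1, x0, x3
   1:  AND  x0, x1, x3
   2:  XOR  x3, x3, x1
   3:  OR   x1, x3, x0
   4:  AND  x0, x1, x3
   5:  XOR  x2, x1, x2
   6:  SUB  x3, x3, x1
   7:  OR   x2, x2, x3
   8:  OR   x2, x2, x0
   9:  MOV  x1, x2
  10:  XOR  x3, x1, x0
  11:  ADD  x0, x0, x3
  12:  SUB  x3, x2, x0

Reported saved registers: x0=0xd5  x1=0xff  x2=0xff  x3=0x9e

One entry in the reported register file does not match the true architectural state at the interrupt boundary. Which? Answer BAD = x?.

after  0: x0=0x4d x1=0x33 x2=0x48 x3=0xe6  N=0 Z=0
after  1: x0=0x22 x1=0x33 x2=0x48 x3=0xe6  N=0 Z=0
after  2: x0=0x22 x1=0x33 x2=0x48 x3=0xd5  N=1 Z=0
after  3: x0=0x22 x1=0xf7 x2=0x48 x3=0xd5  N=1 Z=0
after  4: x0=0xd5 x1=0xf7 x2=0x48 x3=0xd5  N=1 Z=0
after  5: x0=0xd5 x1=0xf7 x2=0xbf x3=0xd5  N=1 Z=0
after  6: x0=0xd5 x1=0xf7 x2=0xbf x3=0xde  N=1 Z=0
after  7: x0=0xd5 x1=0xf7 x2=0xff x3=0xde  N=1 Z=0
after  8: x0=0xd5 x1=0xf7 x2=0xff x3=0xde  N=1 Z=0
after  9: x0=0xd5 x1=0xff x2=0xff x3=0xde  N=1 Z=0
-- IRQ taken; context saved, return-PC = 10 --
mismatch: x3: reported 0x9e vs actual 0xde

BAD = x3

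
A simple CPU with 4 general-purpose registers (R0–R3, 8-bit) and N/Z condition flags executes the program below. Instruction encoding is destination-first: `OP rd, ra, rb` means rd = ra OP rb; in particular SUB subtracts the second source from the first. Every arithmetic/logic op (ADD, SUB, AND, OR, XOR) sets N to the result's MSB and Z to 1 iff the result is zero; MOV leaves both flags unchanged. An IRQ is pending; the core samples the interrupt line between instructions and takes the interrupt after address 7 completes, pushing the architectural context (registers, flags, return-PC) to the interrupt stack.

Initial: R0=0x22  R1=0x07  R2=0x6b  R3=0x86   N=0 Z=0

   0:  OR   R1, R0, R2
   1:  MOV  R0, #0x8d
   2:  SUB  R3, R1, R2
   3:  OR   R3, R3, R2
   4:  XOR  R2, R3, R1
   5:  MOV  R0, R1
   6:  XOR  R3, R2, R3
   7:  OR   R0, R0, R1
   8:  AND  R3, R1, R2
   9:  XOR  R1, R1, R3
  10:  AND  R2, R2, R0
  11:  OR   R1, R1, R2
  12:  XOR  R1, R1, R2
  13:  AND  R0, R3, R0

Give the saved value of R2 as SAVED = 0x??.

SAVED = 0x00

after  0: R0=0x22 R1=0x6b R2=0x6b R3=0x86  N=0 Z=0
after  1: R0=0x8d R1=0x6b R2=0x6b R3=0x86  N=0 Z=0
after  2: R0=0x8d R1=0x6b R2=0x6b R3=0x00  N=0 Z=1
after  3: R0=0x8d R1=0x6b R2=0x6b R3=0x6b  N=0 Z=0
after  4: R0=0x8d R1=0x6b R2=0x00 R3=0x6b  N=0 Z=1
after  5: R0=0x6b R1=0x6b R2=0x00 R3=0x6b  N=0 Z=1
after  6: R0=0x6b R1=0x6b R2=0x00 R3=0x6b  N=0 Z=0
after  7: R0=0x6b R1=0x6b R2=0x00 R3=0x6b  N=0 Z=0
-- IRQ taken; context saved, return-PC = 8 --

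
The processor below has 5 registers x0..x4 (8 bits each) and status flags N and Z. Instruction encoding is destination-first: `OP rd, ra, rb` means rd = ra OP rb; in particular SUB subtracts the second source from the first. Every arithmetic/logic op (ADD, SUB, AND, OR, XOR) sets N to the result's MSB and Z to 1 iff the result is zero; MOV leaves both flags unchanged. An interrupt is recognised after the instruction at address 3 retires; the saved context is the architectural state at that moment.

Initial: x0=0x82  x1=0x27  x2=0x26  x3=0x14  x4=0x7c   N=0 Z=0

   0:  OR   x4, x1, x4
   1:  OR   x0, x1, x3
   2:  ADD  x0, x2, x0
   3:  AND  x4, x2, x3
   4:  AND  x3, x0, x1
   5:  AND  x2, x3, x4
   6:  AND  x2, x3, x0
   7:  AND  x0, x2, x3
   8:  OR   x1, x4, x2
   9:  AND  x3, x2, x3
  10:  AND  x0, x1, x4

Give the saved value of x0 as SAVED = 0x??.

SAVED = 0x5d

after  0: x0=0x82 x1=0x27 x2=0x26 x3=0x14 x4=0x7f  N=0 Z=0
after  1: x0=0x37 x1=0x27 x2=0x26 x3=0x14 x4=0x7f  N=0 Z=0
after  2: x0=0x5d x1=0x27 x2=0x26 x3=0x14 x4=0x7f  N=0 Z=0
after  3: x0=0x5d x1=0x27 x2=0x26 x3=0x14 x4=0x04  N=0 Z=0
-- IRQ taken; context saved, return-PC = 4 --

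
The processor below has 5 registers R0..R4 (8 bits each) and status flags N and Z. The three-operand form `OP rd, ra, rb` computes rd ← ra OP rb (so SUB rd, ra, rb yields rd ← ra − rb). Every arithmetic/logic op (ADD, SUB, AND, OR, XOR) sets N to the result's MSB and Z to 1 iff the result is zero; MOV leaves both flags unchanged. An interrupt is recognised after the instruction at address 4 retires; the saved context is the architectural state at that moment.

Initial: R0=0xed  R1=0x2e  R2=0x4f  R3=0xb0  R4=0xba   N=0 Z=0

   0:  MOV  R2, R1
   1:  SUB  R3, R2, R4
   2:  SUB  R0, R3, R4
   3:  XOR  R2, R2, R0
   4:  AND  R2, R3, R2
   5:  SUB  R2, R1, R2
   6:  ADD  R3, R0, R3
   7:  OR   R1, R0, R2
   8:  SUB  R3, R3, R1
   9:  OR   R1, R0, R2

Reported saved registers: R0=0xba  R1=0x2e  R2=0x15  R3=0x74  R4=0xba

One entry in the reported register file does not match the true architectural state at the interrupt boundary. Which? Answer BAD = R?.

BAD = R2

after  0: R0=0xed R1=0x2e R2=0x2e R3=0xb0 R4=0xba  N=0 Z=0
after  1: R0=0xed R1=0x2e R2=0x2e R3=0x74 R4=0xba  N=0 Z=0
after  2: R0=0xba R1=0x2e R2=0x2e R3=0x74 R4=0xba  N=1 Z=0
after  3: R0=0xba R1=0x2e R2=0x94 R3=0x74 R4=0xba  N=1 Z=0
after  4: R0=0xba R1=0x2e R2=0x14 R3=0x74 R4=0xba  N=0 Z=0
-- IRQ taken; context saved, return-PC = 5 --
mismatch: R2: reported 0x15 vs actual 0x14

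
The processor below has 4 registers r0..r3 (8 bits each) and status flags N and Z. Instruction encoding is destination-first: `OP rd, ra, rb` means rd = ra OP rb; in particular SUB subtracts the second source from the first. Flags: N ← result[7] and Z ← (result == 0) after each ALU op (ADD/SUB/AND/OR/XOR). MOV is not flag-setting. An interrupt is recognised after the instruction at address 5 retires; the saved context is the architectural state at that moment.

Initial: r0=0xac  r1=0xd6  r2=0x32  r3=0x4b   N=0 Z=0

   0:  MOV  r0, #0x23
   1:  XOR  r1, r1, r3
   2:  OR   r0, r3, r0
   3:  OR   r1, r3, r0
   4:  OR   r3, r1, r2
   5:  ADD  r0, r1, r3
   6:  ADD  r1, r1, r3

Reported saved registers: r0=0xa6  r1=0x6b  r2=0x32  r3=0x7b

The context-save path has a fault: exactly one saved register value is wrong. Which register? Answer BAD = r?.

after  0: r0=0x23 r1=0xd6 r2=0x32 r3=0x4b  N=0 Z=0
after  1: r0=0x23 r1=0x9d r2=0x32 r3=0x4b  N=1 Z=0
after  2: r0=0x6b r1=0x9d r2=0x32 r3=0x4b  N=0 Z=0
after  3: r0=0x6b r1=0x6b r2=0x32 r3=0x4b  N=0 Z=0
after  4: r0=0x6b r1=0x6b r2=0x32 r3=0x7b  N=0 Z=0
after  5: r0=0xe6 r1=0x6b r2=0x32 r3=0x7b  N=1 Z=0
-- IRQ taken; context saved, return-PC = 6 --
mismatch: r0: reported 0xa6 vs actual 0xe6

BAD = r0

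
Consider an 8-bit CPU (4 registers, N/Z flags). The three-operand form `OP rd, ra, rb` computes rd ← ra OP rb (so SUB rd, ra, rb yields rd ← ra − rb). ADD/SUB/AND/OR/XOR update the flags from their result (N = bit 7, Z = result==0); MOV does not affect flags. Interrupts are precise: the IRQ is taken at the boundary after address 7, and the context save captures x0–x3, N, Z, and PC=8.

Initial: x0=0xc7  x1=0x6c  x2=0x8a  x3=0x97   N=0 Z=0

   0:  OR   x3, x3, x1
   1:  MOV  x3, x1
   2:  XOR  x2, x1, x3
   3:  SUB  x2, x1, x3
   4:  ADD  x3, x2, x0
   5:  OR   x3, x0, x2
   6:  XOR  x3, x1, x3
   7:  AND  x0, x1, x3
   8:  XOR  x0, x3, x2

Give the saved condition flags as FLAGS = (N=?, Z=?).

FLAGS = (N=0, Z=0)

after  0: x0=0xc7 x1=0x6c x2=0x8a x3=0xff  N=1 Z=0
after  1: x0=0xc7 x1=0x6c x2=0x8a x3=0x6c  N=1 Z=0
after  2: x0=0xc7 x1=0x6c x2=0x00 x3=0x6c  N=0 Z=1
after  3: x0=0xc7 x1=0x6c x2=0x00 x3=0x6c  N=0 Z=1
after  4: x0=0xc7 x1=0x6c x2=0x00 x3=0xc7  N=1 Z=0
after  5: x0=0xc7 x1=0x6c x2=0x00 x3=0xc7  N=1 Z=0
after  6: x0=0xc7 x1=0x6c x2=0x00 x3=0xab  N=1 Z=0
after  7: x0=0x28 x1=0x6c x2=0x00 x3=0xab  N=0 Z=0
-- IRQ taken; context saved, return-PC = 8 --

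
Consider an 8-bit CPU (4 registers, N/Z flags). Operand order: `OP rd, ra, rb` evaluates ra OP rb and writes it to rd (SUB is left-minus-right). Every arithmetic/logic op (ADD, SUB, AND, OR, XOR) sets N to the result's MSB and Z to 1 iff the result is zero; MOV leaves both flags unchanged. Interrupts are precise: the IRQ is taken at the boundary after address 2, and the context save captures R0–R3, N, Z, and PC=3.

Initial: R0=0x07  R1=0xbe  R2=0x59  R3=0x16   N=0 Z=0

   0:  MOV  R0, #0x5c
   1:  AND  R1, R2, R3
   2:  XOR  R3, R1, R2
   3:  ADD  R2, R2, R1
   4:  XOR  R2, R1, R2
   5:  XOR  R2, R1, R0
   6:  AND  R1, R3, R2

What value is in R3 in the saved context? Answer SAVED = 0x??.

after  0: R0=0x5c R1=0xbe R2=0x59 R3=0x16  N=0 Z=0
after  1: R0=0x5c R1=0x10 R2=0x59 R3=0x16  N=0 Z=0
after  2: R0=0x5c R1=0x10 R2=0x59 R3=0x49  N=0 Z=0
-- IRQ taken; context saved, return-PC = 3 --

SAVED = 0x49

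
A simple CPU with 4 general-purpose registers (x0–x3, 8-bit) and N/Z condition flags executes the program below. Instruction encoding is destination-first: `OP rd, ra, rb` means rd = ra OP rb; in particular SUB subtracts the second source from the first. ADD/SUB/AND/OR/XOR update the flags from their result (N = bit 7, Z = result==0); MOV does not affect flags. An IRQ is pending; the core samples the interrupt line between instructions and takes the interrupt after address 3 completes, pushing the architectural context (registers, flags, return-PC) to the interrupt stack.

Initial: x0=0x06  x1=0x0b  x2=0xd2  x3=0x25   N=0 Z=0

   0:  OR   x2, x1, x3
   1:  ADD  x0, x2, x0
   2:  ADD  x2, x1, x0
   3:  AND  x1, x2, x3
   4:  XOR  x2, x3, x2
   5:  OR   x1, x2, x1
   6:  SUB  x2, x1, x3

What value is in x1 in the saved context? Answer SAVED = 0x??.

after  0: x0=0x06 x1=0x0b x2=0x2f x3=0x25  N=0 Z=0
after  1: x0=0x35 x1=0x0b x2=0x2f x3=0x25  N=0 Z=0
after  2: x0=0x35 x1=0x0b x2=0x40 x3=0x25  N=0 Z=0
after  3: x0=0x35 x1=0x00 x2=0x40 x3=0x25  N=0 Z=1
-- IRQ taken; context saved, return-PC = 4 --

SAVED = 0x00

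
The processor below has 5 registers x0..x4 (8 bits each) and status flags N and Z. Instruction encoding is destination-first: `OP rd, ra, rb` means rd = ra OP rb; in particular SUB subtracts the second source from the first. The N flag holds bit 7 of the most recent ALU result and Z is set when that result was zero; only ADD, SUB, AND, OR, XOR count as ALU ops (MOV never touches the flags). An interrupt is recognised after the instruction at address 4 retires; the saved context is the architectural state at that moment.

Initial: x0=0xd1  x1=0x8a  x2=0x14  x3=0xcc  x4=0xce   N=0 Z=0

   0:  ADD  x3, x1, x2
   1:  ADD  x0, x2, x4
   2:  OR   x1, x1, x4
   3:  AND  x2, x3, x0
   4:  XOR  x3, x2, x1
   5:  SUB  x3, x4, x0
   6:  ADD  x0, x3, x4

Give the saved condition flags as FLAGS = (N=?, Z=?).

after  0: x0=0xd1 x1=0x8a x2=0x14 x3=0x9e x4=0xce  N=1 Z=0
after  1: x0=0xe2 x1=0x8a x2=0x14 x3=0x9e x4=0xce  N=1 Z=0
after  2: x0=0xe2 x1=0xce x2=0x14 x3=0x9e x4=0xce  N=1 Z=0
after  3: x0=0xe2 x1=0xce x2=0x82 x3=0x9e x4=0xce  N=1 Z=0
after  4: x0=0xe2 x1=0xce x2=0x82 x3=0x4c x4=0xce  N=0 Z=0
-- IRQ taken; context saved, return-PC = 5 --

FLAGS = (N=0, Z=0)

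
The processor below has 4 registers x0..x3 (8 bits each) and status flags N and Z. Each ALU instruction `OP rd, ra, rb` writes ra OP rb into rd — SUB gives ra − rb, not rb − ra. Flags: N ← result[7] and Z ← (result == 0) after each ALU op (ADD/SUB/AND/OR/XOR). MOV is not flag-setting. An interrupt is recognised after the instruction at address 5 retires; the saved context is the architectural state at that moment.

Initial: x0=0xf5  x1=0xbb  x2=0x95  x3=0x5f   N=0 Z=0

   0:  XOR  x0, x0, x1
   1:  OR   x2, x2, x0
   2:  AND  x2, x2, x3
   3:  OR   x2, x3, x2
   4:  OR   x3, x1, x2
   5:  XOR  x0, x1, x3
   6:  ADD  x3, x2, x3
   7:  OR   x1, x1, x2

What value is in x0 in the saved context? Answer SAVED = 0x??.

after  0: x0=0x4e x1=0xbb x2=0x95 x3=0x5f  N=0 Z=0
after  1: x0=0x4e x1=0xbb x2=0xdf x3=0x5f  N=1 Z=0
after  2: x0=0x4e x1=0xbb x2=0x5f x3=0x5f  N=0 Z=0
after  3: x0=0x4e x1=0xbb x2=0x5f x3=0x5f  N=0 Z=0
after  4: x0=0x4e x1=0xbb x2=0x5f x3=0xff  N=1 Z=0
after  5: x0=0x44 x1=0xbb x2=0x5f x3=0xff  N=0 Z=0
-- IRQ taken; context saved, return-PC = 6 --

SAVED = 0x44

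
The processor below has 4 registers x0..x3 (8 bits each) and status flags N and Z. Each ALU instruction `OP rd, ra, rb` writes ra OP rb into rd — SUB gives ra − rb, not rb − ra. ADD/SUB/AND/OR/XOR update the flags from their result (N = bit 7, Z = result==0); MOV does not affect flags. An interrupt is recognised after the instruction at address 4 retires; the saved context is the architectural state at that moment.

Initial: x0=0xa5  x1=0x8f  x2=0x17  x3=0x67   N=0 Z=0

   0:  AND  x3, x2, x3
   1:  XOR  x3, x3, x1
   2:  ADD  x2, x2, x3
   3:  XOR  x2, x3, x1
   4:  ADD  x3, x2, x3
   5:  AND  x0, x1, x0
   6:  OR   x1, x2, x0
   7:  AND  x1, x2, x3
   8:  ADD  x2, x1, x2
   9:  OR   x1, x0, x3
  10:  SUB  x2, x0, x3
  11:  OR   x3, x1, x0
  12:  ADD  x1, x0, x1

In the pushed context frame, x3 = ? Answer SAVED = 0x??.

SAVED = 0x8f

after  0: x0=0xa5 x1=0x8f x2=0x17 x3=0x07  N=0 Z=0
after  1: x0=0xa5 x1=0x8f x2=0x17 x3=0x88  N=1 Z=0
after  2: x0=0xa5 x1=0x8f x2=0x9f x3=0x88  N=1 Z=0
after  3: x0=0xa5 x1=0x8f x2=0x07 x3=0x88  N=0 Z=0
after  4: x0=0xa5 x1=0x8f x2=0x07 x3=0x8f  N=1 Z=0
-- IRQ taken; context saved, return-PC = 5 --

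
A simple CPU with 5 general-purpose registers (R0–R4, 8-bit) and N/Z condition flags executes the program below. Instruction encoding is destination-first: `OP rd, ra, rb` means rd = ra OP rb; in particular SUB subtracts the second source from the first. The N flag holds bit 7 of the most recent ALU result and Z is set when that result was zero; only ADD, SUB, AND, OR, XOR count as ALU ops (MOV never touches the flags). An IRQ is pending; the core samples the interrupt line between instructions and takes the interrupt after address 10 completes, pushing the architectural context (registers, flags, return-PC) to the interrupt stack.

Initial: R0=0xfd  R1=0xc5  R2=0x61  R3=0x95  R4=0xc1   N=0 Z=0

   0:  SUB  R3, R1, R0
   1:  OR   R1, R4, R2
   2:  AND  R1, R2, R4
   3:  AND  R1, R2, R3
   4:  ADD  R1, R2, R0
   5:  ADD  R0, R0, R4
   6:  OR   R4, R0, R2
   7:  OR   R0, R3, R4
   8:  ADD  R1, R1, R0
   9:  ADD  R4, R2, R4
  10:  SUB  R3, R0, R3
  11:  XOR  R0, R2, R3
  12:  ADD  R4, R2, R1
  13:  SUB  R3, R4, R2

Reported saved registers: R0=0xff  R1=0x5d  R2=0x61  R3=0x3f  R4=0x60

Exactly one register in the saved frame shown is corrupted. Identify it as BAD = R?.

after  0: R0=0xfd R1=0xc5 R2=0x61 R3=0xc8 R4=0xc1  N=1 Z=0
after  1: R0=0xfd R1=0xe1 R2=0x61 R3=0xc8 R4=0xc1  N=1 Z=0
after  2: R0=0xfd R1=0x41 R2=0x61 R3=0xc8 R4=0xc1  N=0 Z=0
after  3: R0=0xfd R1=0x40 R2=0x61 R3=0xc8 R4=0xc1  N=0 Z=0
after  4: R0=0xfd R1=0x5e R2=0x61 R3=0xc8 R4=0xc1  N=0 Z=0
after  5: R0=0xbe R1=0x5e R2=0x61 R3=0xc8 R4=0xc1  N=1 Z=0
after  6: R0=0xbe R1=0x5e R2=0x61 R3=0xc8 R4=0xff  N=1 Z=0
after  7: R0=0xff R1=0x5e R2=0x61 R3=0xc8 R4=0xff  N=1 Z=0
after  8: R0=0xff R1=0x5d R2=0x61 R3=0xc8 R4=0xff  N=0 Z=0
after  9: R0=0xff R1=0x5d R2=0x61 R3=0xc8 R4=0x60  N=0 Z=0
after 10: R0=0xff R1=0x5d R2=0x61 R3=0x37 R4=0x60  N=0 Z=0
-- IRQ taken; context saved, return-PC = 11 --
mismatch: R3: reported 0x3f vs actual 0x37

BAD = R3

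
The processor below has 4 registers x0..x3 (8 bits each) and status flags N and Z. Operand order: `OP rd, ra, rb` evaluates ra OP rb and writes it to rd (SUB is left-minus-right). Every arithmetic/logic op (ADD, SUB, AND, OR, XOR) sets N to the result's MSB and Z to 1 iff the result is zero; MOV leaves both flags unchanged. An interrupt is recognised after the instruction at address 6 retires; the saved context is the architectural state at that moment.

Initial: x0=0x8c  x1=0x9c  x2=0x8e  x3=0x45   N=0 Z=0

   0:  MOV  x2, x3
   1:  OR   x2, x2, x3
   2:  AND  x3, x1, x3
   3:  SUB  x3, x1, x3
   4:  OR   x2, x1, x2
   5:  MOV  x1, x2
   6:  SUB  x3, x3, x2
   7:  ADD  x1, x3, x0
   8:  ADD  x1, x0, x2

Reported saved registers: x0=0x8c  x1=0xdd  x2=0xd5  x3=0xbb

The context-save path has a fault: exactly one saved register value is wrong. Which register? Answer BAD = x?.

after  0: x0=0x8c x1=0x9c x2=0x45 x3=0x45  N=0 Z=0
after  1: x0=0x8c x1=0x9c x2=0x45 x3=0x45  N=0 Z=0
after  2: x0=0x8c x1=0x9c x2=0x45 x3=0x04  N=0 Z=0
after  3: x0=0x8c x1=0x9c x2=0x45 x3=0x98  N=1 Z=0
after  4: x0=0x8c x1=0x9c x2=0xdd x3=0x98  N=1 Z=0
after  5: x0=0x8c x1=0xdd x2=0xdd x3=0x98  N=1 Z=0
after  6: x0=0x8c x1=0xdd x2=0xdd x3=0xbb  N=1 Z=0
-- IRQ taken; context saved, return-PC = 7 --
mismatch: x2: reported 0xd5 vs actual 0xdd

BAD = x2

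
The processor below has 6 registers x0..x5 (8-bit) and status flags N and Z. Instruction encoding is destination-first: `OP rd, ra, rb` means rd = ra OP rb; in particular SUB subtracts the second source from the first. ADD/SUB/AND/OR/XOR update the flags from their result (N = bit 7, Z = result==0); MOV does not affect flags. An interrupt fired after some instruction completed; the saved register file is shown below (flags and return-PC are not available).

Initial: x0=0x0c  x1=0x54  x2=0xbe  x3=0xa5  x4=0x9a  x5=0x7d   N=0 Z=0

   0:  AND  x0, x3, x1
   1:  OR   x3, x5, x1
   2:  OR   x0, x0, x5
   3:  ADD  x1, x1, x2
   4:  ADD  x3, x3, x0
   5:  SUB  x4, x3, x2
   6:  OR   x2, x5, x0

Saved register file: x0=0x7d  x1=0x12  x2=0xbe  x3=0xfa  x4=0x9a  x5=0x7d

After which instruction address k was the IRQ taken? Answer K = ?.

after  0: x0=0x04 x1=0x54 x2=0xbe x3=0xa5 x4=0x9a x5=0x7d  N=0 Z=0
after  1: x0=0x04 x1=0x54 x2=0xbe x3=0x7d x4=0x9a x5=0x7d  N=0 Z=0
after  2: x0=0x7d x1=0x54 x2=0xbe x3=0x7d x4=0x9a x5=0x7d  N=0 Z=0
after  3: x0=0x7d x1=0x12 x2=0xbe x3=0x7d x4=0x9a x5=0x7d  N=0 Z=0
after  4: x0=0x7d x1=0x12 x2=0xbe x3=0xfa x4=0x9a x5=0x7d  N=1 Z=0
-- IRQ taken; context saved, return-PC = 5 --

K = 4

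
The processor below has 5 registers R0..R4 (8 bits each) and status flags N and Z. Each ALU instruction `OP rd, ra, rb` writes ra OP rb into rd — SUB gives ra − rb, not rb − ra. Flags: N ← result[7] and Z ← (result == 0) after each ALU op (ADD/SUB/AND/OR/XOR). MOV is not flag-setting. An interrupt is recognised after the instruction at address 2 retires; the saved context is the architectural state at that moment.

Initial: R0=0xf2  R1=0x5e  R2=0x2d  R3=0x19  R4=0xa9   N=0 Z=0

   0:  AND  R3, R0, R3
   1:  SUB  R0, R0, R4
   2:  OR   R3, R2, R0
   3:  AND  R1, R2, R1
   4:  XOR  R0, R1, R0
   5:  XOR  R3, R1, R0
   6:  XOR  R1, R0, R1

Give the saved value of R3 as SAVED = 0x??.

SAVED = 0x6d

after  0: R0=0xf2 R1=0x5e R2=0x2d R3=0x10 R4=0xa9  N=0 Z=0
after  1: R0=0x49 R1=0x5e R2=0x2d R3=0x10 R4=0xa9  N=0 Z=0
after  2: R0=0x49 R1=0x5e R2=0x2d R3=0x6d R4=0xa9  N=0 Z=0
-- IRQ taken; context saved, return-PC = 3 --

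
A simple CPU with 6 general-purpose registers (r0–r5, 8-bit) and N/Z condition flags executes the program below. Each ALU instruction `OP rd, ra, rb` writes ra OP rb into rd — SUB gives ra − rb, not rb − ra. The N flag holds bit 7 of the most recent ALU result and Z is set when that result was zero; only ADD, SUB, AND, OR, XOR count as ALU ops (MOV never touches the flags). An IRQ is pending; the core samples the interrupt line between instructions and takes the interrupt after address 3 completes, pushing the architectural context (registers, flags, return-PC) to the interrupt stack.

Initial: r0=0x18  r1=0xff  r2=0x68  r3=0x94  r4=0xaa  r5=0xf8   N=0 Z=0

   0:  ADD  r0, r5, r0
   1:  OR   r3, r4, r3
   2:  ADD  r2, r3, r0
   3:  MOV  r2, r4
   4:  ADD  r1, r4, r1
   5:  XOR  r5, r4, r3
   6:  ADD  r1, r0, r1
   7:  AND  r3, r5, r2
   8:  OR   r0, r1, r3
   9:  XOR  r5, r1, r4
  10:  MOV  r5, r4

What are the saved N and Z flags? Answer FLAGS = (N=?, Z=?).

FLAGS = (N=1, Z=0)

after  0: r0=0x10 r1=0xff r2=0x68 r3=0x94 r4=0xaa r5=0xf8  N=0 Z=0
after  1: r0=0x10 r1=0xff r2=0x68 r3=0xbe r4=0xaa r5=0xf8  N=1 Z=0
after  2: r0=0x10 r1=0xff r2=0xce r3=0xbe r4=0xaa r5=0xf8  N=1 Z=0
after  3: r0=0x10 r1=0xff r2=0xaa r3=0xbe r4=0xaa r5=0xf8  N=1 Z=0
-- IRQ taken; context saved, return-PC = 4 --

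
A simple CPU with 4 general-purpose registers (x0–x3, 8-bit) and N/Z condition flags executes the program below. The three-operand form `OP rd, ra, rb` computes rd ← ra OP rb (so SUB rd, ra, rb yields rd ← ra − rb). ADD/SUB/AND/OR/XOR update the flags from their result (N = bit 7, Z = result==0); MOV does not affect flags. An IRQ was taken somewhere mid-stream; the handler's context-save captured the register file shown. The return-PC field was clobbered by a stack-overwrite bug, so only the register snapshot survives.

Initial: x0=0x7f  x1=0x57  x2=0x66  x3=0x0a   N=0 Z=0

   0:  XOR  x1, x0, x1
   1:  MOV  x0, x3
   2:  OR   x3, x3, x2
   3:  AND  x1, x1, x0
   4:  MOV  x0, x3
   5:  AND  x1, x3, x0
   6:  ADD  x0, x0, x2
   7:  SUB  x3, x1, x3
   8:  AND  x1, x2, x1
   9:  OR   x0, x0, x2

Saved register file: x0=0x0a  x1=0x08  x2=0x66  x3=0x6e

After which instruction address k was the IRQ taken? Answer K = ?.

after  0: x0=0x7f x1=0x28 x2=0x66 x3=0x0a  N=0 Z=0
after  1: x0=0x0a x1=0x28 x2=0x66 x3=0x0a  N=0 Z=0
after  2: x0=0x0a x1=0x28 x2=0x66 x3=0x6e  N=0 Z=0
after  3: x0=0x0a x1=0x08 x2=0x66 x3=0x6e  N=0 Z=0
-- IRQ taken; context saved, return-PC = 4 --

K = 3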